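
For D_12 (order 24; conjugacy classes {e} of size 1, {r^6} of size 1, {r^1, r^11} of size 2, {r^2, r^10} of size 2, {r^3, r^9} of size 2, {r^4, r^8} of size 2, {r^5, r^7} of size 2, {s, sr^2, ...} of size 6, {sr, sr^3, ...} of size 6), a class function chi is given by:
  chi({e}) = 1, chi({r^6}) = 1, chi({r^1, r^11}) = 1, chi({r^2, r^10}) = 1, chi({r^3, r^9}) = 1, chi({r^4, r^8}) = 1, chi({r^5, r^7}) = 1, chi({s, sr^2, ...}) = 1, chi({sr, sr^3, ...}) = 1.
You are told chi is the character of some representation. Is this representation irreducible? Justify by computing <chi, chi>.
Irreducible: <chi, chi> = 1.

<chi, chi> = (1/|G|) sum_C |C| * |chi(C)|^2 = (1/24)[1*|1|^2 + 1*|1|^2 + 2*|1|^2 + 2*|1|^2 + 2*|1|^2 + 2*|1|^2 + 2*|1|^2 + 6*|1|^2 + 6*|1|^2]
  = (1/24)[(1) + (1) + (2) + (2) + (2) + (2) + (2) + (6) + (6)] = 24/24 = 1.
A character is irreducible iff <chi, chi> = 1, so this representation is irreducible.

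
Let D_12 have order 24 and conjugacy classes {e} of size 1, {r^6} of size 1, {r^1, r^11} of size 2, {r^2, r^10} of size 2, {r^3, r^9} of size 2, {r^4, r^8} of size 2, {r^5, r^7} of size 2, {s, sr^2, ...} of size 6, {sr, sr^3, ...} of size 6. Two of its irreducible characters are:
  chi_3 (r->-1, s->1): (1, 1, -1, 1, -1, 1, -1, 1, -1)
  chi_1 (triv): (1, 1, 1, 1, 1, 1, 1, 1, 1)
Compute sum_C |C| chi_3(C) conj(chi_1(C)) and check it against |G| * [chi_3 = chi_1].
Sum = 0; so <chi_3, chi_1> = 0 (distinct irreducibles are orthogonal).

Compute term by term over conjugacy classes (|C| * chi_3(C) * conj(chi_1(C))):
  1*(1)*conj(1) + 1*(1)*conj(1) + 2*(-1)*conj(1) + 2*(1)*conj(1) + 2*(-1)*conj(1) + 2*(1)*conj(1) + 2*(-1)*conj(1) + 6*(1)*conj(1) + 6*(-1)*conj(1)
  = (1) + (1) + (-2) + (2) + (-2) + (2) + (-2) + (6) + (-6)
  = 0.
Dividing by |G| = 24 gives 0/24 = 0, matching the row-orthogonality relation <chi_3, chi_1> = [chi_3 = chi_1].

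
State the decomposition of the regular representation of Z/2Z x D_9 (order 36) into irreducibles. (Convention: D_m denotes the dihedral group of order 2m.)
Each irreducible V_i of dimension d_i appears with multiplicity d_i, i.e. rho_reg = (direct sum over all irreducibles V_i) d_i V_i. The irreducible dimensions for Z/2Z x D_9 are 1, 1, 1, 1, 2, 2, 2, 2, 2, 2, 2, 2: 4 irreducibles of dimension 1, each with multiplicity 1; 8 irreducibles of dimension 2, each with multiplicity 2. Total dimension 4*1*1 + 8*2*2 = 36 = |G|.

Reasoning: General theorem: in the regular representation of a finite group G, each irreducible appears with multiplicity equal to its dimension. Check: dim(rho_reg) = sum d_i^2 = 1 + 1 + 1 + 1 + 4 + 4 + 4 + 4 + 4 + 4 + 4 + 4 = 36 = |G|.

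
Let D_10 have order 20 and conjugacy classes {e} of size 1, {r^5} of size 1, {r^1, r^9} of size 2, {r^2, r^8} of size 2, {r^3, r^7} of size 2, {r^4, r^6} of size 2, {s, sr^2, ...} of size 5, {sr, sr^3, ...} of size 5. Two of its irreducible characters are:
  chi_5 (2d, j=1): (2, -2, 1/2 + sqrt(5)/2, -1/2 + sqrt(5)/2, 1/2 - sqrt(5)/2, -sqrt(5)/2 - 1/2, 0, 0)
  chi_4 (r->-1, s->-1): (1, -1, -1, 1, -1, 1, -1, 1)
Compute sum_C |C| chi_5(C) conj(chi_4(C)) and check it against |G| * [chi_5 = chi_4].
Sum = 0; so <chi_5, chi_4> = 0 (distinct irreducibles are orthogonal).

Justification: Compute term by term over conjugacy classes (|C| * chi_5(C) * conj(chi_4(C))):
  1*(2)*conj(1) + 1*(-2)*conj(-1) + 2*(1/2 + sqrt(5)/2)*conj(-1) + 2*(-1/2 + sqrt(5)/2)*conj(1) + 2*(1/2 - sqrt(5)/2)*conj(-1) + 2*(-sqrt(5)/2 - 1/2)*conj(1) + 5*(0)*conj(-1) + 5*(0)*conj(1)
  = (2) + (2) + (-sqrt(5) - 1) + (-1 + sqrt(5)) + (-1 + sqrt(5)) + (-sqrt(5) - 1) + (0) + (0)
  = 0.
Dividing by |G| = 20 gives 0/20 = 0, matching the row-orthogonality relation <chi_5, chi_4> = [chi_5 = chi_4].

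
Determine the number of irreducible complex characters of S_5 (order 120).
7

Details: The number of irreducible complex representations of a finite group equals its number of conjugacy classes. Conjugacy classes in S_5 correspond to cycle types, i.e. partitions of 5; there are p(5) = 7 of them, so S_5 (order 120) has exactly 7 irreducible complex representations.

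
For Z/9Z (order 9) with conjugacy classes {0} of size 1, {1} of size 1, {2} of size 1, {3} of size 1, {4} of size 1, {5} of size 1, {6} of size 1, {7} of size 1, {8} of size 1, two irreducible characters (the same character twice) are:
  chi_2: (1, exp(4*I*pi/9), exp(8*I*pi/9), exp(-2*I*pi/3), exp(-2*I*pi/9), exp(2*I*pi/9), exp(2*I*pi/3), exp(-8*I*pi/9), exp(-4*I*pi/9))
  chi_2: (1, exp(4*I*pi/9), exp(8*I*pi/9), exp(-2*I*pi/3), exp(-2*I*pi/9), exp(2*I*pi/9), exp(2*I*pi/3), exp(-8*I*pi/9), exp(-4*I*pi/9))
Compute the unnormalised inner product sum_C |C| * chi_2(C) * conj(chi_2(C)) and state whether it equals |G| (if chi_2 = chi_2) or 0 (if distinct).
Sum = 9 = |G| = 9; so <chi_2, chi_2> = 1 (norm-1 confirms irreducibility).

Derivation: Compute term by term over conjugacy classes (|C| * chi_2(C) * conj(chi_2(C))):
  1*(1)*conj(1) + 1*(exp(4*I*pi/9))*conj(exp(4*I*pi/9)) + 1*(exp(8*I*pi/9))*conj(exp(8*I*pi/9)) + 1*(exp(-2*I*pi/3))*conj(exp(-2*I*pi/3)) + 1*(exp(-2*I*pi/9))*conj(exp(-2*I*pi/9)) + 1*(exp(2*I*pi/9))*conj(exp(2*I*pi/9)) + 1*(exp(2*I*pi/3))*conj(exp(2*I*pi/3)) + 1*(exp(-8*I*pi/9))*conj(exp(-8*I*pi/9)) + 1*(exp(-4*I*pi/9))*conj(exp(-4*I*pi/9))
  = (1) + (1) + (1) + (1) + (1) + (1) + (1) + (1) + (1)
  = 9.
(Exp terms are combined using exp(i*s)*conj(exp(i*t)) = exp(i*(s-t)), and sums of them are collapsed using the identity that for every m > 1 the m distinct m-th roots of unity sum to 0, e.g. 1 + exp(2*I*pi/3) + exp(-2*I*pi/3) = 0.)
Dividing by |G| = 9 gives 9/9 = 1, matching the row-orthogonality relation <chi_2, chi_2> = [chi_2 = chi_2].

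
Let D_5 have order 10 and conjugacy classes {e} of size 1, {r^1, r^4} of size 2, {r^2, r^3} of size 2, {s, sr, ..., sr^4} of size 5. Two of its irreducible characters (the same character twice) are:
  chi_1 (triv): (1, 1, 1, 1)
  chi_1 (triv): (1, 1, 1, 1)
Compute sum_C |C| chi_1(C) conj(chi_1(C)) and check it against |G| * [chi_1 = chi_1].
Sum = 10 = |G| = 10; so <chi_1, chi_1> = 1 (norm-1 confirms irreducibility).

Argument: Compute term by term over conjugacy classes (|C| * chi_1(C) * conj(chi_1(C))):
  1*(1)*conj(1) + 2*(1)*conj(1) + 2*(1)*conj(1) + 5*(1)*conj(1)
  = (1) + (2) + (2) + (5)
  = 10.
Dividing by |G| = 10 gives 10/10 = 1, matching the row-orthogonality relation <chi_1, chi_1> = [chi_1 = chi_1].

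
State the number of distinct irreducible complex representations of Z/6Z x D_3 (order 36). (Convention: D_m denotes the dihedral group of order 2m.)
18

Details: The number of irreducible complex representations of a finite group equals its number of conjugacy classes. For a direct product, #classes(G x H) = #classes(G) * #classes(H). Z/6Z has 6 classes (abelian), D_3 has 3 classes, so 6 * 3 = 18, so Z/6Z x D_3 (order 36) has exactly 18 irreducible complex representations.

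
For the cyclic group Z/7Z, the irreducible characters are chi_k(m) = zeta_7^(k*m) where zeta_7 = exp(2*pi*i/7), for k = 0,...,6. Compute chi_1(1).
chi_1(1) = zeta_7^1 = exp(2*I*pi/7)

Justification: chi_1(1) = zeta_7^(1*1) = zeta_7^1. Since zeta_7^7 = 1, this equals zeta_7^1 = exp(2*pi*i*1/7) = exp(2*I*pi/7).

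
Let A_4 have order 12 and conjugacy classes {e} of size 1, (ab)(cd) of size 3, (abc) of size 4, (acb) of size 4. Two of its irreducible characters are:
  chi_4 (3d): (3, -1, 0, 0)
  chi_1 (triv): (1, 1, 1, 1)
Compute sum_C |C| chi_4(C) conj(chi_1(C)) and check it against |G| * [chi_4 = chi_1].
Sum = 0; so <chi_4, chi_1> = 0 (distinct irreducibles are orthogonal).

Argument: Compute term by term over conjugacy classes (|C| * chi_4(C) * conj(chi_1(C))):
  1*(3)*conj(1) + 3*(-1)*conj(1) + 4*(0)*conj(1) + 4*(0)*conj(1)
  = (3) + (-3) + (0) + (0)
  = 0.
(Exp terms are combined using exp(i*s)*conj(exp(i*t)) = exp(i*(s-t)), and sums of them are collapsed using the identity that for every m > 1 the m distinct m-th roots of unity sum to 0, e.g. 1 + exp(2*I*pi/3) + exp(-2*I*pi/3) = 0.)
Dividing by |G| = 12 gives 0/12 = 0, matching the row-orthogonality relation <chi_4, chi_1> = [chi_4 = chi_1].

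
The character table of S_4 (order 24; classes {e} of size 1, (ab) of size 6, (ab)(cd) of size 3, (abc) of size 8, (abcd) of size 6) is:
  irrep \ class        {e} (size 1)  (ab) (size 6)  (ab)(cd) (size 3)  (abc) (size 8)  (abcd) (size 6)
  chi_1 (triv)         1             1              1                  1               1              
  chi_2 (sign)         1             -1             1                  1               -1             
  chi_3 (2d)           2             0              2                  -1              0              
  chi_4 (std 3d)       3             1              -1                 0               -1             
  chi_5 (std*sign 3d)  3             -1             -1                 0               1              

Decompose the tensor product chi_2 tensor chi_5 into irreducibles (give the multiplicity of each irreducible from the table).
chi_2 tensor chi_5 = chi_4 (all other irreducibles have multiplicity 0).

Reasoning: The character of a tensor product is the pointwise product (chi_2 * chi_5)(C) = chi_2(C) * chi_5(C):
  {e}: (1)*(3), (ab): (-1)*(-1), (ab)(cd): (1)*(-1), (abc): (1)*(0), (abcd): (-1)*(1)
so (chi_2 * chi_5) takes values
  {e} -> 3, (ab) -> 1, (ab)(cd) -> -1, (abc) -> 0, (abcd) -> -1.
Now take the inner product of this character with each irreducible chi from the table, <chi_2*chi_5, chi> = (1/24) sum_C |C| (chi_2*chi_5)(C) conj(chi(C)):
  <chi_2*chi_5, chi_1> = (1/24)[1*(3)*conj(1) + 6*(1)*conj(1) + 3*(-1)*conj(1) + 8*(0)*conj(1) + 6*(-1)*conj(1)]
      = (1/24)[(3) + (6) + (-3) + (0) + (-6)] = 0/24 = 0
  <chi_2*chi_5, chi_2> = (1/24)[1*(3)*conj(1) + 6*(1)*conj(-1) + 3*(-1)*conj(1) + 8*(0)*conj(1) + 6*(-1)*conj(-1)]
      = (1/24)[(3) + (-6) + (-3) + (0) + (6)] = 0/24 = 0
  <chi_2*chi_5, chi_3> = (1/24)[1*(3)*conj(2) + 6*(1)*conj(0) + 3*(-1)*conj(2) + 8*(0)*conj(-1) + 6*(-1)*conj(0)]
      = (1/24)[(6) + (0) + (-6) + (0) + (0)] = 0/24 = 0
  <chi_2*chi_5, chi_4> = (1/24)[1*(3)*conj(3) + 6*(1)*conj(1) + 3*(-1)*conj(-1) + 8*(0)*conj(0) + 6*(-1)*conj(-1)]
      = (1/24)[(9) + (6) + (3) + (0) + (6)] = 24/24 = 1
  <chi_2*chi_5, chi_5> = (1/24)[1*(3)*conj(3) + 6*(1)*conj(-1) + 3*(-1)*conj(-1) + 8*(0)*conj(0) + 6*(-1)*conj(1)]
      = (1/24)[(9) + (-6) + (3) + (0) + (-6)] = 0/24 = 0
Hence the multiplicities are chi_4: 1. Dimension check: dim(chi_2)*dim(chi_5) = 1*3 = 3 and sum (mult * dim) = 1*3 = 3.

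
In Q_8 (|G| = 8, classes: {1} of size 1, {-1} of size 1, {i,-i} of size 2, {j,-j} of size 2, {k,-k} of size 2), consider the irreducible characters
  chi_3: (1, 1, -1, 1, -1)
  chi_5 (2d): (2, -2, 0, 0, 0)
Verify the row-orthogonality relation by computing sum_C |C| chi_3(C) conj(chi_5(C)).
Sum = 0; so <chi_3, chi_5> = 0 (distinct irreducibles are orthogonal).

Compute term by term over conjugacy classes (|C| * chi_3(C) * conj(chi_5(C))):
  1*(1)*conj(2) + 1*(1)*conj(-2) + 2*(-1)*conj(0) + 2*(1)*conj(0) + 2*(-1)*conj(0)
  = (2) + (-2) + (0) + (0) + (0)
  = 0.
Dividing by |G| = 8 gives 0/8 = 0, matching the row-orthogonality relation <chi_3, chi_5> = [chi_3 = chi_5].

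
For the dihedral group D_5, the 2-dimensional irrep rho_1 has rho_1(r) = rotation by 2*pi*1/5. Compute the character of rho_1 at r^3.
chi_{rho_1}(r^3) = 2*cos(2*pi*1*3/5) = -sqrt(5)/2 - 1/2

Working: rho_1(r^3) is rotation by angle 2*pi*1*3/5, whose trace is 2*cos(2*pi*1*3/5) = -sqrt(5)/2 - 1/2.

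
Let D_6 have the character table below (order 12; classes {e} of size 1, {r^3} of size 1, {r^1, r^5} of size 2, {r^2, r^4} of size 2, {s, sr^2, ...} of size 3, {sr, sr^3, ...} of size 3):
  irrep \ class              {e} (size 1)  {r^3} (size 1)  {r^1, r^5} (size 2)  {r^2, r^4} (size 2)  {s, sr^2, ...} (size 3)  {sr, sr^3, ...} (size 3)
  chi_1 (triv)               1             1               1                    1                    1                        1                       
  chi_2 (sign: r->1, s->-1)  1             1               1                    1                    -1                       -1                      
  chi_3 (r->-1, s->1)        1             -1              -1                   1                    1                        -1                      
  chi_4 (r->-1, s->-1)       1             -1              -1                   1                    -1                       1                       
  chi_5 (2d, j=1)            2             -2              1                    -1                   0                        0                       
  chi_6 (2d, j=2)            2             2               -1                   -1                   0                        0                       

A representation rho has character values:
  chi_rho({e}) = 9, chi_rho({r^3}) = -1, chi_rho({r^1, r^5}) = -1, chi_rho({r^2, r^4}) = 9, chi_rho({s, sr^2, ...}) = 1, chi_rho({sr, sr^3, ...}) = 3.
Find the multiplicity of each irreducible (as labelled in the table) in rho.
Multiplicities: chi_1: 3, chi_2: 1, chi_3: 2, chi_4: 3, chi_5: 0, chi_6: 0.

Proof sketch: Use <chi_rho, chi> = (1/|G|) sum_C |C| * chi_rho(C) * conj(chi(C)) with |G| = 12 for each irreducible chi in the table:
  <chi_rho, chi_1> = (1/12)[1*(9)*conj(1) + 1*(-1)*conj(1) + 2*(-1)*conj(1) + 2*(9)*conj(1) + 3*(1)*conj(1) + 3*(3)*conj(1)]
      = (1/12)[(9) + (-1) + (-2) + (18) + (3) + (9)] = 36/12 = 3
  <chi_rho, chi_2> = (1/12)[1*(9)*conj(1) + 1*(-1)*conj(1) + 2*(-1)*conj(1) + 2*(9)*conj(1) + 3*(1)*conj(-1) + 3*(3)*conj(-1)]
      = (1/12)[(9) + (-1) + (-2) + (18) + (-3) + (-9)] = 12/12 = 1
  <chi_rho, chi_3> = (1/12)[1*(9)*conj(1) + 1*(-1)*conj(-1) + 2*(-1)*conj(-1) + 2*(9)*conj(1) + 3*(1)*conj(1) + 3*(3)*conj(-1)]
      = (1/12)[(9) + (1) + (2) + (18) + (3) + (-9)] = 24/12 = 2
  <chi_rho, chi_4> = (1/12)[1*(9)*conj(1) + 1*(-1)*conj(-1) + 2*(-1)*conj(-1) + 2*(9)*conj(1) + 3*(1)*conj(-1) + 3*(3)*conj(1)]
      = (1/12)[(9) + (1) + (2) + (18) + (-3) + (9)] = 36/12 = 3
  <chi_rho, chi_5> = (1/12)[1*(9)*conj(2) + 1*(-1)*conj(-2) + 2*(-1)*conj(1) + 2*(9)*conj(-1) + 3*(1)*conj(0) + 3*(3)*conj(0)]
      = (1/12)[(18) + (2) + (-2) + (-18) + (0) + (0)] = 0/12 = 0
  <chi_rho, chi_6> = (1/12)[1*(9)*conj(2) + 1*(-1)*conj(2) + 2*(-1)*conj(-1) + 2*(9)*conj(-1) + 3*(1)*conj(0) + 3*(3)*conj(0)]
      = (1/12)[(18) + (-2) + (2) + (-18) + (0) + (0)] = 0/12 = 0
Dimension check: dim(rho) = sum (mult * dim) = 3*1 + 1*1 + 2*1 + 3*1 + 0*2 + 0*2 = 9 = chi_rho(e) = 9.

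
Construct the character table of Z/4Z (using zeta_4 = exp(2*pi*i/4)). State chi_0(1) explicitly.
Character table of Z/4Z (irreps indexed chi_0,...,chi_3 with chi_k(m) = zeta_4^(k*m), zeta_4 = exp(2*pi*i/4)):
  irrep \ class  {0} (size 1)  {1} (size 1)  {2} (size 1)  {3} (size 1)
  chi_0          1             1             1             1           
  chi_1          1             I             -1            -I          
  chi_2          1             -1            1             -1          
  chi_3          1             -I            -1            I           

Spot check: chi_0(1) = zeta_4^(0*1) = zeta_4^0 = 1.

Justification: Z/4Z is abelian, so all 4 irreducible complex representations are 1-dimensional. They are given by chi_k(m) = zeta_4^(k*m) for k = 0,...,3. Row orthogonality: sum_m chi_k(m) conj(chi_l(m)) = 4 * [k = l].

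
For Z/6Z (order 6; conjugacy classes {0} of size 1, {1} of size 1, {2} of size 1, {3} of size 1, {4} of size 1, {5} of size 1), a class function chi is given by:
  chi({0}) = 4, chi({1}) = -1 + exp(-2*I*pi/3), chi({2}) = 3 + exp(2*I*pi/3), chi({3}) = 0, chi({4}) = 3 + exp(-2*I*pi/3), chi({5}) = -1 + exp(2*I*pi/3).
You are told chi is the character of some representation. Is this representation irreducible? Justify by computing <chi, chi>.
Not irreducible (reducible): <chi, chi> = 6 > 1.

Why: <chi, chi> = (1/|G|) sum_C |C| * |chi(C)|^2 = (1/6)[1*|4|^2 + 1*|-1 + exp(-2*I*pi/3)|^2 + 1*|3 + exp(2*I*pi/3)|^2 + 1*|0|^2 + 1*|3 + exp(-2*I*pi/3)|^2 + 1*|-1 + exp(2*I*pi/3)|^2]
  = (1/6)[(16) + (3) + (7) + (0) + (7) + (3)] = 36/6 = 6.
(Exp terms are combined using exp(i*s)*conj(exp(i*t)) = exp(i*(s-t)), and sums of them are collapsed using the identity that for every m > 1 the m distinct m-th roots of unity sum to 0, e.g. 1 + exp(2*I*pi/3) + exp(-2*I*pi/3) = 0.)
A character is irreducible iff <chi, chi> = 1, so this representation is reducible.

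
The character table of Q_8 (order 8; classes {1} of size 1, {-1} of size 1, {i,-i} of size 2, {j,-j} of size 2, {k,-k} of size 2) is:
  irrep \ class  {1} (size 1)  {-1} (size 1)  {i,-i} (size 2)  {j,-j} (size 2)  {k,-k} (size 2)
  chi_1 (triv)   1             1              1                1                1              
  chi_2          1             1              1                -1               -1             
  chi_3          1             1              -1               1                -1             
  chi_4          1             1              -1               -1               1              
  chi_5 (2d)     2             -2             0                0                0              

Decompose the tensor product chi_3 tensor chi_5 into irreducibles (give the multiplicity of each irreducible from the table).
chi_3 tensor chi_5 = chi_5 (all other irreducibles have multiplicity 0).

Justification: The character of a tensor product is the pointwise product (chi_3 * chi_5)(C) = chi_3(C) * chi_5(C):
  {1}: (1)*(2), {-1}: (1)*(-2), {i,-i}: (-1)*(0), {j,-j}: (1)*(0), {k,-k}: (-1)*(0)
so (chi_3 * chi_5) takes values
  {1} -> 2, {-1} -> -2, {i,-i} -> 0, {j,-j} -> 0, {k,-k} -> 0.
Now take the inner product of this character with each irreducible chi from the table, <chi_3*chi_5, chi> = (1/8) sum_C |C| (chi_3*chi_5)(C) conj(chi(C)):
  <chi_3*chi_5, chi_1> = (1/8)[1*(2)*conj(1) + 1*(-2)*conj(1) + 2*(0)*conj(1) + 2*(0)*conj(1) + 2*(0)*conj(1)]
      = (1/8)[(2) + (-2) + (0) + (0) + (0)] = 0/8 = 0
  <chi_3*chi_5, chi_2> = (1/8)[1*(2)*conj(1) + 1*(-2)*conj(1) + 2*(0)*conj(1) + 2*(0)*conj(-1) + 2*(0)*conj(-1)]
      = (1/8)[(2) + (-2) + (0) + (0) + (0)] = 0/8 = 0
  <chi_3*chi_5, chi_3> = (1/8)[1*(2)*conj(1) + 1*(-2)*conj(1) + 2*(0)*conj(-1) + 2*(0)*conj(1) + 2*(0)*conj(-1)]
      = (1/8)[(2) + (-2) + (0) + (0) + (0)] = 0/8 = 0
  <chi_3*chi_5, chi_4> = (1/8)[1*(2)*conj(1) + 1*(-2)*conj(1) + 2*(0)*conj(-1) + 2*(0)*conj(-1) + 2*(0)*conj(1)]
      = (1/8)[(2) + (-2) + (0) + (0) + (0)] = 0/8 = 0
  <chi_3*chi_5, chi_5> = (1/8)[1*(2)*conj(2) + 1*(-2)*conj(-2) + 2*(0)*conj(0) + 2*(0)*conj(0) + 2*(0)*conj(0)]
      = (1/8)[(4) + (4) + (0) + (0) + (0)] = 8/8 = 1
Hence the multiplicities are chi_5: 1. Dimension check: dim(chi_3)*dim(chi_5) = 1*2 = 2 and sum (mult * dim) = 1*2 = 2.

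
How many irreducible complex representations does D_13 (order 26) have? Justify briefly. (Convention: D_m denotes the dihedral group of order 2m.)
8

Derivation: The number of irreducible complex representations of a finite group equals its number of conjugacy classes. D_13 has 8 conjugacy classes ((n+3)/2 for n odd), so D_13 (order 26) has exactly 8 irreducible complex representations.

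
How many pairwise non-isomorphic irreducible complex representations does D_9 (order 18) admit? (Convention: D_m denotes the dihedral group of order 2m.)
6

Justification: The number of irreducible complex representations of a finite group equals its number of conjugacy classes. D_9 has 6 conjugacy classes ((n+3)/2 for n odd), so D_9 (order 18) has exactly 6 irreducible complex representations.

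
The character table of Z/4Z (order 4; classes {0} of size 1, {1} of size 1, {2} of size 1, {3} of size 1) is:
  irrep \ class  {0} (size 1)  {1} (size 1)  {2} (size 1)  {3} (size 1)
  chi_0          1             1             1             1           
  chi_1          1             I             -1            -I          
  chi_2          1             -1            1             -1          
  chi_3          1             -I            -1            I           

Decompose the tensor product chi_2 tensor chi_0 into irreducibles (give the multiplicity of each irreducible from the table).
chi_2 tensor chi_0 = chi_2 (all other irreducibles have multiplicity 0).

Explanation: The character of a tensor product is the pointwise product (chi_2 * chi_0)(C) = chi_2(C) * chi_0(C):
  {0}: (1)*(1), {1}: (-1)*(1), {2}: (1)*(1), {3}: (-1)*(1)
so (chi_2 * chi_0) takes values
  {0} -> 1, {1} -> -1, {2} -> 1, {3} -> -1.
Now take the inner product of this character with each irreducible chi from the table, <chi_2*chi_0, chi> = (1/4) sum_C |C| (chi_2*chi_0)(C) conj(chi(C)):
  <chi_2*chi_0, chi_0> = (1/4)[1*(1)*conj(1) + 1*(-1)*conj(1) + 1*(1)*conj(1) + 1*(-1)*conj(1)]
      = (1/4)[(1) + (-1) + (1) + (-1)] = 0/4 = 0
  <chi_2*chi_0, chi_1> = (1/4)[1*(1)*conj(1) + 1*(-1)*conj(I) + 1*(1)*conj(-1) + 1*(-1)*conj(-I)]
      = (1/4)[(1) + (I) + (-1) + (-I)] = 0/4 = 0
  <chi_2*chi_0, chi_2> = (1/4)[1*(1)*conj(1) + 1*(-1)*conj(-1) + 1*(1)*conj(1) + 1*(-1)*conj(-1)]
      = (1/4)[(1) + (1) + (1) + (1)] = 4/4 = 1
  <chi_2*chi_0, chi_3> = (1/4)[1*(1)*conj(1) + 1*(-1)*conj(-I) + 1*(1)*conj(-1) + 1*(-1)*conj(I)]
      = (1/4)[(1) + (-I) + (-1) + (I)] = 0/4 = 0
(Exp terms are combined using exp(i*s)*conj(exp(i*t)) = exp(i*(s-t)), and sums of them are collapsed using the identity that for every m > 1 the m distinct m-th roots of unity sum to 0, e.g. 1 + exp(2*I*pi/3) + exp(-2*I*pi/3) = 0.)
Hence the multiplicities are chi_2: 1. Dimension check: dim(chi_2)*dim(chi_0) = 1*1 = 1 and sum (mult * dim) = 1*1 = 1.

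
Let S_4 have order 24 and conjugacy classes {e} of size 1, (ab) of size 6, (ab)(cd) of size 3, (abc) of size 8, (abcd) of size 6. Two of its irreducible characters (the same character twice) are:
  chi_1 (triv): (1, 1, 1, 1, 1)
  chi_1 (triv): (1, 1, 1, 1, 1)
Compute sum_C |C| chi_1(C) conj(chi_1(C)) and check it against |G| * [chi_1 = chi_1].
Sum = 24 = |G| = 24; so <chi_1, chi_1> = 1 (norm-1 confirms irreducibility).

Explanation: Compute term by term over conjugacy classes (|C| * chi_1(C) * conj(chi_1(C))):
  1*(1)*conj(1) + 6*(1)*conj(1) + 3*(1)*conj(1) + 8*(1)*conj(1) + 6*(1)*conj(1)
  = (1) + (6) + (3) + (8) + (6)
  = 24.
Dividing by |G| = 24 gives 24/24 = 1, matching the row-orthogonality relation <chi_1, chi_1> = [chi_1 = chi_1].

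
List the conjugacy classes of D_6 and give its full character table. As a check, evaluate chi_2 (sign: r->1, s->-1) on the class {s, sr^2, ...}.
Conjugacy classes: {e} of size 1, {r^3} of size 1, {r^1, r^5} of size 2, {r^2, r^4} of size 2, {s, sr^2, ...} of size 3, {sr, sr^3, ...} of size 3.
Character table:
  irrep \ class              {e} (size 1)  {r^3} (size 1)  {r^1, r^5} (size 2)  {r^2, r^4} (size 2)  {s, sr^2, ...} (size 3)  {sr, sr^3, ...} (size 3)
  chi_1 (triv)               1             1               1                    1                    1                        1                       
  chi_2 (sign: r->1, s->-1)  1             1               1                    1                    -1                       -1                      
  chi_3 (r->-1, s->1)        1             -1              -1                   1                    1                        -1                      
  chi_4 (r->-1, s->-1)       1             -1              -1                   1                    -1                       1                       
  chi_5 (2d, j=1)            2             -2              1                    -1                   0                        0                       
  chi_6 (2d, j=2)            2             2               -1                   -1                   0                        0                       

Spot check: chi_2 (sign: r->1, s->-1) on {s, sr^2, ...} = -1.

Solution. D_6 has order 2*6 = 12 with 6 conjugacy classes, hence 6 irreducibles. Sum of squared dims 1 + 1 + 1 + 1 + 4 + 4 = 12 = |G|. Linear characters come from the abelianisation; the 2-dimensional irreps have character r^k -> 2*cos(2*pi*j*k/6), reflections -> 0.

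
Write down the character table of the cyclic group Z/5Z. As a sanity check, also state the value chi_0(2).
Character table of Z/5Z (irreps indexed chi_0,...,chi_4 with chi_k(m) = zeta_5^(k*m), zeta_5 = exp(2*pi*i/5)):
  irrep \ class  {0} (size 1)  {1} (size 1)    {2} (size 1)    {3} (size 1)    {4} (size 1)  
  chi_0          1             1               1               1               1             
  chi_1          1             exp(2*I*pi/5)   exp(4*I*pi/5)   exp(-4*I*pi/5)  exp(-2*I*pi/5)
  chi_2          1             exp(4*I*pi/5)   exp(-2*I*pi/5)  exp(2*I*pi/5)   exp(-4*I*pi/5)
  chi_3          1             exp(-4*I*pi/5)  exp(2*I*pi/5)   exp(-2*I*pi/5)  exp(4*I*pi/5) 
  chi_4          1             exp(-2*I*pi/5)  exp(-4*I*pi/5)  exp(4*I*pi/5)   exp(2*I*pi/5) 

Spot check: chi_0(2) = zeta_5^(0*2) = zeta_5^0 = 1.

Z/5Z is abelian, so all 5 irreducible complex representations are 1-dimensional. They are given by chi_k(m) = zeta_5^(k*m) for k = 0,...,4. Row orthogonality: sum_m chi_k(m) conj(chi_l(m)) = 5 * [k = l].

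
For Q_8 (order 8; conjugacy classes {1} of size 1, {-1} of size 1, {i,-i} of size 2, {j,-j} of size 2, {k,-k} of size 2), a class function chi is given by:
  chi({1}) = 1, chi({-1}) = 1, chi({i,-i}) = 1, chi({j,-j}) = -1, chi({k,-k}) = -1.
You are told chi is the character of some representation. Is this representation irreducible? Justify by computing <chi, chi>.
Irreducible: <chi, chi> = 1.

Argument: <chi, chi> = (1/|G|) sum_C |C| * |chi(C)|^2 = (1/8)[1*|1|^2 + 1*|1|^2 + 2*|1|^2 + 2*|-1|^2 + 2*|-1|^2]
  = (1/8)[(1) + (1) + (2) + (2) + (2)] = 8/8 = 1.
A character is irreducible iff <chi, chi> = 1, so this representation is irreducible.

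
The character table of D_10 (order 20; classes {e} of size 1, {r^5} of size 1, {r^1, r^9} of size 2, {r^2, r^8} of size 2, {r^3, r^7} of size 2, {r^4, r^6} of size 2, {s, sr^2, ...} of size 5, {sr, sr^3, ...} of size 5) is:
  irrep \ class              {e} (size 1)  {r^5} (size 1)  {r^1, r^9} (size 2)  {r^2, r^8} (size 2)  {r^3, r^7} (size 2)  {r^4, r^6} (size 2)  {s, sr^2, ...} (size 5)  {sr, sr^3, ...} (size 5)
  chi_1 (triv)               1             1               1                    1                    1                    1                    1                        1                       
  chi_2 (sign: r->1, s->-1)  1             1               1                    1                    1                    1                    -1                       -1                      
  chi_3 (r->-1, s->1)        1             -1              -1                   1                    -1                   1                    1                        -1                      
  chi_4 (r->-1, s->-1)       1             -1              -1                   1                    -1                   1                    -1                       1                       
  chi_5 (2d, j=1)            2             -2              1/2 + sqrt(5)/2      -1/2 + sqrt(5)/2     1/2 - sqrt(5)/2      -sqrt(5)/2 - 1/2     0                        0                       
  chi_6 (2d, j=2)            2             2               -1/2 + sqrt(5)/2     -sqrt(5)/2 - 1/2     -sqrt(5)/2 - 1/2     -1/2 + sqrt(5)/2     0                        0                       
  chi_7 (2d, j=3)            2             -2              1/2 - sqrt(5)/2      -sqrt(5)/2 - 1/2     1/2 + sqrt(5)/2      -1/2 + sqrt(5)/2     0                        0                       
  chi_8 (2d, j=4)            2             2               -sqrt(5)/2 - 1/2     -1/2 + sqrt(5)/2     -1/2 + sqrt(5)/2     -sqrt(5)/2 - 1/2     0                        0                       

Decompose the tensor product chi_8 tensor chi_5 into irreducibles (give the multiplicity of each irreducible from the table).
chi_8 tensor chi_5 = chi_3 + chi_4 + chi_7 (all other irreducibles have multiplicity 0).

Solution. The character of a tensor product is the pointwise product (chi_8 * chi_5)(C) = chi_8(C) * chi_5(C):
  {e}: (2)*(2), {r^5}: (2)*(-2), {r^1, r^9}: (-sqrt(5)/2 - 1/2)*(1/2 + sqrt(5)/2), {r^2, r^8}: (-1/2 + sqrt(5)/2)*(-1/2 + sqrt(5)/2), {r^3, r^7}: (-1/2 + sqrt(5)/2)*(1/2 - sqrt(5)/2), {r^4, r^6}: (-sqrt(5)/2 - 1/2)*(-sqrt(5)/2 - 1/2), {s, sr^2, ...}: (0)*(0), {sr, sr^3, ...}: (0)*(0)
so (chi_8 * chi_5) takes values
  {e} -> 4, {r^5} -> -4, {r^1, r^9} -> -3/2 - sqrt(5)/2, {r^2, r^8} -> 3/2 - sqrt(5)/2, {r^3, r^7} -> -3/2 + sqrt(5)/2, {r^4, r^6} -> sqrt(5)/2 + 3/2, {s, sr^2, ...} -> 0, {sr, sr^3, ...} -> 0.
Now take the inner product of this character with each irreducible chi from the table, <chi_8*chi_5, chi> = (1/20) sum_C |C| (chi_8*chi_5)(C) conj(chi(C)):
  <chi_8*chi_5, chi_1> = (1/20)[1*(4)*conj(1) + 1*(-4)*conj(1) + 2*(-3/2 - sqrt(5)/2)*conj(1) + 2*(3/2 - sqrt(5)/2)*conj(1) + 2*(-3/2 + sqrt(5)/2)*conj(1) + 2*(sqrt(5)/2 + 3/2)*conj(1) + 5*(0)*conj(1) + 5*(0)*conj(1)]
      = (1/20)[(4) + (-4) + (-3 - sqrt(5)) + (3 - sqrt(5)) + (-3 + sqrt(5)) + (sqrt(5) + 3) + (0) + (0)] = 0/20 = 0
  <chi_8*chi_5, chi_2> = (1/20)[1*(4)*conj(1) + 1*(-4)*conj(1) + 2*(-3/2 - sqrt(5)/2)*conj(1) + 2*(3/2 - sqrt(5)/2)*conj(1) + 2*(-3/2 + sqrt(5)/2)*conj(1) + 2*(sqrt(5)/2 + 3/2)*conj(1) + 5*(0)*conj(-1) + 5*(0)*conj(-1)]
      = (1/20)[(4) + (-4) + (-3 - sqrt(5)) + (3 - sqrt(5)) + (-3 + sqrt(5)) + (sqrt(5) + 3) + (0) + (0)] = 0/20 = 0
  <chi_8*chi_5, chi_3> = (1/20)[1*(4)*conj(1) + 1*(-4)*conj(-1) + 2*(-3/2 - sqrt(5)/2)*conj(-1) + 2*(3/2 - sqrt(5)/2)*conj(1) + 2*(-3/2 + sqrt(5)/2)*conj(-1) + 2*(sqrt(5)/2 + 3/2)*conj(1) + 5*(0)*conj(1) + 5*(0)*conj(-1)]
      = (1/20)[(4) + (4) + (sqrt(5) + 3) + (3 - sqrt(5)) + (3 - sqrt(5)) + (sqrt(5) + 3) + (0) + (0)] = 20/20 = 1
  <chi_8*chi_5, chi_4> = (1/20)[1*(4)*conj(1) + 1*(-4)*conj(-1) + 2*(-3/2 - sqrt(5)/2)*conj(-1) + 2*(3/2 - sqrt(5)/2)*conj(1) + 2*(-3/2 + sqrt(5)/2)*conj(-1) + 2*(sqrt(5)/2 + 3/2)*conj(1) + 5*(0)*conj(-1) + 5*(0)*conj(1)]
      = (1/20)[(4) + (4) + (sqrt(5) + 3) + (3 - sqrt(5)) + (3 - sqrt(5)) + (sqrt(5) + 3) + (0) + (0)] = 20/20 = 1
  <chi_8*chi_5, chi_5> = (1/20)[1*(4)*conj(2) + 1*(-4)*conj(-2) + 2*(-3/2 - sqrt(5)/2)*conj(1/2 + sqrt(5)/2) + 2*(3/2 - sqrt(5)/2)*conj(-1/2 + sqrt(5)/2) + 2*(-3/2 + sqrt(5)/2)*conj(1/2 - sqrt(5)/2) + 2*(sqrt(5)/2 + 3/2)*conj(-sqrt(5)/2 - 1/2) + 5*(0)*conj(0) + 5*(0)*conj(0)]
      = (1/20)[(8) + (8) + (-2*sqrt(5) - 4) + (-4 + 2*sqrt(5)) + (-4 + 2*sqrt(5)) + (-2*sqrt(5) - 4) + (0) + (0)] = 0/20 = 0
  <chi_8*chi_5, chi_6> = (1/20)[1*(4)*conj(2) + 1*(-4)*conj(2) + 2*(-3/2 - sqrt(5)/2)*conj(-1/2 + sqrt(5)/2) + 2*(3/2 - sqrt(5)/2)*conj(-sqrt(5)/2 - 1/2) + 2*(-3/2 + sqrt(5)/2)*conj(-sqrt(5)/2 - 1/2) + 2*(sqrt(5)/2 + 3/2)*conj(-1/2 + sqrt(5)/2) + 5*(0)*conj(0) + 5*(0)*conj(0)]
      = (1/20)[(8) + (-8) + (-sqrt(5) - 1) + (1 - sqrt(5)) + (-1 + sqrt(5)) + (1 + sqrt(5)) + (0) + (0)] = 0/20 = 0
  <chi_8*chi_5, chi_7> = (1/20)[1*(4)*conj(2) + 1*(-4)*conj(-2) + 2*(-3/2 - sqrt(5)/2)*conj(1/2 - sqrt(5)/2) + 2*(3/2 - sqrt(5)/2)*conj(-sqrt(5)/2 - 1/2) + 2*(-3/2 + sqrt(5)/2)*conj(1/2 + sqrt(5)/2) + 2*(sqrt(5)/2 + 3/2)*conj(-1/2 + sqrt(5)/2) + 5*(0)*conj(0) + 5*(0)*conj(0)]
      = (1/20)[(8) + (8) + (1 + sqrt(5)) + (1 - sqrt(5)) + (1 - sqrt(5)) + (1 + sqrt(5)) + (0) + (0)] = 20/20 = 1
  <chi_8*chi_5, chi_8> = (1/20)[1*(4)*conj(2) + 1*(-4)*conj(2) + 2*(-3/2 - sqrt(5)/2)*conj(-sqrt(5)/2 - 1/2) + 2*(3/2 - sqrt(5)/2)*conj(-1/2 + sqrt(5)/2) + 2*(-3/2 + sqrt(5)/2)*conj(-1/2 + sqrt(5)/2) + 2*(sqrt(5)/2 + 3/2)*conj(-sqrt(5)/2 - 1/2) + 5*(0)*conj(0) + 5*(0)*conj(0)]
      = (1/20)[(8) + (-8) + (4 + 2*sqrt(5)) + (-4 + 2*sqrt(5)) + (4 - 2*sqrt(5)) + (-2*sqrt(5) - 4) + (0) + (0)] = 0/20 = 0
Hence the multiplicities are chi_3: 1, chi_4: 1, chi_7: 1. Dimension check: dim(chi_8)*dim(chi_5) = 2*2 = 4 and sum (mult * dim) = 1*1 + 1*1 + 1*2 = 4.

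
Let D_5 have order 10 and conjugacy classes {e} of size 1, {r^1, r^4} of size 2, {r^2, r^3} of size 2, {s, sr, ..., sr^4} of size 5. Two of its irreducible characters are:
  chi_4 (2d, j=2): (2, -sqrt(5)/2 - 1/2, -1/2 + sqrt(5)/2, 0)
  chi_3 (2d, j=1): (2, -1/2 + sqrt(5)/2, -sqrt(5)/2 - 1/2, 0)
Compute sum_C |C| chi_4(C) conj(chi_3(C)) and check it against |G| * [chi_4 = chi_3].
Sum = 0; so <chi_4, chi_3> = 0 (distinct irreducibles are orthogonal).

Explanation: Compute term by term over conjugacy classes (|C| * chi_4(C) * conj(chi_3(C))):
  1*(2)*conj(2) + 2*(-sqrt(5)/2 - 1/2)*conj(-1/2 + sqrt(5)/2) + 2*(-1/2 + sqrt(5)/2)*conj(-sqrt(5)/2 - 1/2) + 5*(0)*conj(0)
  = (4) + (-2) + (-2) + (0)
  = 0.
Dividing by |G| = 10 gives 0/10 = 0, matching the row-orthogonality relation <chi_4, chi_3> = [chi_4 = chi_3].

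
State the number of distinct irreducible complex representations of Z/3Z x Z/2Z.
6

Solution. The number of irreducible complex representations of a finite group equals its number of conjugacy classes. Z/3Z x Z/2Z is abelian of order 6, so every element is its own conjugacy class: 6 classes, so Z/3Z x Z/2Z (order 6) has exactly 6 irreducible complex representations.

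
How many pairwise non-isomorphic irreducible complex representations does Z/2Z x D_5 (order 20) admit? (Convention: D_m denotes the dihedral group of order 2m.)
8

Explanation: The number of irreducible complex representations of a finite group equals its number of conjugacy classes. For a direct product, #classes(G x H) = #classes(G) * #classes(H). Z/2Z has 2 classes (abelian), D_5 has 4 classes, so 2 * 4 = 8, so Z/2Z x D_5 (order 20) has exactly 8 irreducible complex representations.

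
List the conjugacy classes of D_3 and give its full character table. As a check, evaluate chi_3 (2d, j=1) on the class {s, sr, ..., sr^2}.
Conjugacy classes: {e} of size 1, {r^1, r^2} of size 2, {s, sr, ..., sr^2} of size 3.
Character table:
  irrep \ class              {e} (size 1)  {r^1, r^2} (size 2)  {s, sr, ..., sr^2} (size 3)
  chi_1 (triv)               1             1                    1                          
  chi_2 (sign: r->1, s->-1)  1             1                    -1                         
  chi_3 (2d, j=1)            2             -1                   0                          

Spot check: chi_3 (2d, j=1) on {s, sr, ..., sr^2} = 0.

Solution. D_3 has order 2*3 = 6 with 3 conjugacy classes, hence 3 irreducibles. Sum of squared dims 1 + 1 + 4 = 6 = |G|. Linear characters come from the abelianisation; the 2-dimensional irreps have character r^k -> 2*cos(2*pi*j*k/3), reflections -> 0.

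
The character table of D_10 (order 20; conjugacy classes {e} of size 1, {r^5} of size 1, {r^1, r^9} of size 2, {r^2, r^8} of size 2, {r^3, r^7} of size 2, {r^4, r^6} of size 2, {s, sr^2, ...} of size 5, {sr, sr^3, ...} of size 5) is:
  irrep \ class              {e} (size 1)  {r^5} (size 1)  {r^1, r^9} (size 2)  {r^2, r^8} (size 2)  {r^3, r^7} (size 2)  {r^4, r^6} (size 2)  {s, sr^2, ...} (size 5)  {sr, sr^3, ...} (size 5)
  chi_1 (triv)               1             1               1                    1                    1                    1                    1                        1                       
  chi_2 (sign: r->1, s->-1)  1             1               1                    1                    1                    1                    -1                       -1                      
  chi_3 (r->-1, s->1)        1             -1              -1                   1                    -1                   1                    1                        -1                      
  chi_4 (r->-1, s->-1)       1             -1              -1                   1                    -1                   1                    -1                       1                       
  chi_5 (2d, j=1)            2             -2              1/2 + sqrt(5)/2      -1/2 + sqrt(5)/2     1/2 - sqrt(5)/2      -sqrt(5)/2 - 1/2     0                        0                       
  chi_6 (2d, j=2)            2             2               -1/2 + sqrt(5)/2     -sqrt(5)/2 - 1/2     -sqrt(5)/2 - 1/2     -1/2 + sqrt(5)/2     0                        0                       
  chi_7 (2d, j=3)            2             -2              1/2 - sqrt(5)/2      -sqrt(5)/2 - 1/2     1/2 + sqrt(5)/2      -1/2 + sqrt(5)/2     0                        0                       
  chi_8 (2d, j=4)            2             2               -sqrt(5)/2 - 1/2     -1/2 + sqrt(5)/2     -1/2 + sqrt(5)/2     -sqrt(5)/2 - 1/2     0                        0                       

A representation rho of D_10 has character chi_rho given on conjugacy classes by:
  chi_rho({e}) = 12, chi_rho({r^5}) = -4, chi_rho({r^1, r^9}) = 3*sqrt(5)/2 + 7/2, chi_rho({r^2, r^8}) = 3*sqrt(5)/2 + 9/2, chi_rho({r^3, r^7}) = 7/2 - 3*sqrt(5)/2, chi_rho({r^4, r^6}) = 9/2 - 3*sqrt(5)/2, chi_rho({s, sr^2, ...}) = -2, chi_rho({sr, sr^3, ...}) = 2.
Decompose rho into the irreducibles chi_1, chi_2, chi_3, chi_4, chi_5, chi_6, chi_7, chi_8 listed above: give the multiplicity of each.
Multiplicities: chi_1: 2, chi_2: 2, chi_3: 0, chi_4: 2, chi_5: 3, chi_6: 0, chi_7: 0, chi_8: 0.

Use <chi_rho, chi> = (1/|G|) sum_C |C| * chi_rho(C) * conj(chi(C)) with |G| = 20 for each irreducible chi in the table:
  <chi_rho, chi_1> = (1/20)[1*(12)*conj(1) + 1*(-4)*conj(1) + 2*(3*sqrt(5)/2 + 7/2)*conj(1) + 2*(3*sqrt(5)/2 + 9/2)*conj(1) + 2*(7/2 - 3*sqrt(5)/2)*conj(1) + 2*(9/2 - 3*sqrt(5)/2)*conj(1) + 5*(-2)*conj(1) + 5*(2)*conj(1)]
      = (1/20)[(12) + (-4) + (3*sqrt(5) + 7) + (3*sqrt(5) + 9) + (7 - 3*sqrt(5)) + (9 - 3*sqrt(5)) + (-10) + (10)] = 40/20 = 2
  <chi_rho, chi_2> = (1/20)[1*(12)*conj(1) + 1*(-4)*conj(1) + 2*(3*sqrt(5)/2 + 7/2)*conj(1) + 2*(3*sqrt(5)/2 + 9/2)*conj(1) + 2*(7/2 - 3*sqrt(5)/2)*conj(1) + 2*(9/2 - 3*sqrt(5)/2)*conj(1) + 5*(-2)*conj(-1) + 5*(2)*conj(-1)]
      = (1/20)[(12) + (-4) + (3*sqrt(5) + 7) + (3*sqrt(5) + 9) + (7 - 3*sqrt(5)) + (9 - 3*sqrt(5)) + (10) + (-10)] = 40/20 = 2
  <chi_rho, chi_3> = (1/20)[1*(12)*conj(1) + 1*(-4)*conj(-1) + 2*(3*sqrt(5)/2 + 7/2)*conj(-1) + 2*(3*sqrt(5)/2 + 9/2)*conj(1) + 2*(7/2 - 3*sqrt(5)/2)*conj(-1) + 2*(9/2 - 3*sqrt(5)/2)*conj(1) + 5*(-2)*conj(1) + 5*(2)*conj(-1)]
      = (1/20)[(12) + (4) + (-7 - 3*sqrt(5)) + (3*sqrt(5) + 9) + (-7 + 3*sqrt(5)) + (9 - 3*sqrt(5)) + (-10) + (-10)] = 0/20 = 0
  <chi_rho, chi_4> = (1/20)[1*(12)*conj(1) + 1*(-4)*conj(-1) + 2*(3*sqrt(5)/2 + 7/2)*conj(-1) + 2*(3*sqrt(5)/2 + 9/2)*conj(1) + 2*(7/2 - 3*sqrt(5)/2)*conj(-1) + 2*(9/2 - 3*sqrt(5)/2)*conj(1) + 5*(-2)*conj(-1) + 5*(2)*conj(1)]
      = (1/20)[(12) + (4) + (-7 - 3*sqrt(5)) + (3*sqrt(5) + 9) + (-7 + 3*sqrt(5)) + (9 - 3*sqrt(5)) + (10) + (10)] = 40/20 = 2
  <chi_rho, chi_5> = (1/20)[1*(12)*conj(2) + 1*(-4)*conj(-2) + 2*(3*sqrt(5)/2 + 7/2)*conj(1/2 + sqrt(5)/2) + 2*(3*sqrt(5)/2 + 9/2)*conj(-1/2 + sqrt(5)/2) + 2*(7/2 - 3*sqrt(5)/2)*conj(1/2 - sqrt(5)/2) + 2*(9/2 - 3*sqrt(5)/2)*conj(-sqrt(5)/2 - 1/2) + 5*(-2)*conj(0) + 5*(2)*conj(0)]
      = (1/20)[(24) + (8) + (11 + 5*sqrt(5)) + (3 + 3*sqrt(5)) + (11 - 5*sqrt(5)) + (3 - 3*sqrt(5)) + (0) + (0)] = 60/20 = 3
  <chi_rho, chi_6> = (1/20)[1*(12)*conj(2) + 1*(-4)*conj(2) + 2*(3*sqrt(5)/2 + 7/2)*conj(-1/2 + sqrt(5)/2) + 2*(3*sqrt(5)/2 + 9/2)*conj(-sqrt(5)/2 - 1/2) + 2*(7/2 - 3*sqrt(5)/2)*conj(-sqrt(5)/2 - 1/2) + 2*(9/2 - 3*sqrt(5)/2)*conj(-1/2 + sqrt(5)/2) + 5*(-2)*conj(0) + 5*(2)*conj(0)]
      = (1/20)[(24) + (-8) + (4 + 2*sqrt(5)) + (-6*sqrt(5) - 12) + (4 - 2*sqrt(5)) + (-12 + 6*sqrt(5)) + (0) + (0)] = 0/20 = 0
  <chi_rho, chi_7> = (1/20)[1*(12)*conj(2) + 1*(-4)*conj(-2) + 2*(3*sqrt(5)/2 + 7/2)*conj(1/2 - sqrt(5)/2) + 2*(3*sqrt(5)/2 + 9/2)*conj(-sqrt(5)/2 - 1/2) + 2*(7/2 - 3*sqrt(5)/2)*conj(1/2 + sqrt(5)/2) + 2*(9/2 - 3*sqrt(5)/2)*conj(-1/2 + sqrt(5)/2) + 5*(-2)*conj(0) + 5*(2)*conj(0)]
      = (1/20)[(24) + (8) + (-2*sqrt(5) - 4) + (-6*sqrt(5) - 12) + (-4 + 2*sqrt(5)) + (-12 + 6*sqrt(5)) + (0) + (0)] = 0/20 = 0
  <chi_rho, chi_8> = (1/20)[1*(12)*conj(2) + 1*(-4)*conj(2) + 2*(3*sqrt(5)/2 + 7/2)*conj(-sqrt(5)/2 - 1/2) + 2*(3*sqrt(5)/2 + 9/2)*conj(-1/2 + sqrt(5)/2) + 2*(7/2 - 3*sqrt(5)/2)*conj(-1/2 + sqrt(5)/2) + 2*(9/2 - 3*sqrt(5)/2)*conj(-sqrt(5)/2 - 1/2) + 5*(-2)*conj(0) + 5*(2)*conj(0)]
      = (1/20)[(24) + (-8) + (-5*sqrt(5) - 11) + (3 + 3*sqrt(5)) + (-11 + 5*sqrt(5)) + (3 - 3*sqrt(5)) + (0) + (0)] = 0/20 = 0
Dimension check: dim(rho) = sum (mult * dim) = 2*1 + 2*1 + 0*1 + 2*1 + 3*2 + 0*2 + 0*2 + 0*2 = 12 = chi_rho(e) = 12.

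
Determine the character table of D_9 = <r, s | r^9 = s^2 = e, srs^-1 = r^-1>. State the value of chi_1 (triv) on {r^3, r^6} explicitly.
Conjugacy classes: {e} of size 1, {r^1, r^8} of size 2, {r^2, r^7} of size 2, {r^3, r^6} of size 2, {r^4, r^5} of size 2, {s, sr, ..., sr^8} of size 9.
Character table:
  irrep \ class              {e} (size 1)  {r^1, r^8} (size 2)  {r^2, r^7} (size 2)  {r^3, r^6} (size 2)  {r^4, r^5} (size 2)  {s, sr, ..., sr^8} (size 9)
  chi_1 (triv)               1             1                    1                    1                    1                    1                          
  chi_2 (sign: r->1, s->-1)  1             1                    1                    1                    1                    -1                         
  chi_3 (2d, j=1)            2             2*cos(2*pi/9)        2*cos(4*pi/9)        -1                   -2*cos(pi/9)         0                          
  chi_4 (2d, j=2)            2             2*cos(4*pi/9)        -2*cos(pi/9)         -1                   2*cos(2*pi/9)        0                          
  chi_5 (2d, j=3)            2             -1                   -1                   2                    -1                   0                          
  chi_6 (2d, j=4)            2             -2*cos(pi/9)         2*cos(2*pi/9)        -1                   2*cos(4*pi/9)        0                          

Spot check: chi_1 (triv) on {r^3, r^6} = 1.

Reasoning: D_9 has order 2*9 = 18 with 6 conjugacy classes, hence 6 irreducibles. Sum of squared dims 1 + 1 + 4 + 4 + 4 + 4 = 18 = |G|. Linear characters come from the abelianisation; the 2-dimensional irreps have character r^k -> 2*cos(2*pi*j*k/9), reflections -> 0.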